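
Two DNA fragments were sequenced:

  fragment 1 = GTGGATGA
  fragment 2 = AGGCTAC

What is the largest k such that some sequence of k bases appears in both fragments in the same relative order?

4

Pick G at fragment 1[1]=fragment 2[2], then G at fragment 1[3]=fragment 2[3], then T at fragment 1[6]=fragment 2[5], then A at fragment 1[8]=fragment 2[6]; all 4 bases appear in both, in order, and the DP table's final entry dp[8][7] is also 4, so no common subsequence is longer.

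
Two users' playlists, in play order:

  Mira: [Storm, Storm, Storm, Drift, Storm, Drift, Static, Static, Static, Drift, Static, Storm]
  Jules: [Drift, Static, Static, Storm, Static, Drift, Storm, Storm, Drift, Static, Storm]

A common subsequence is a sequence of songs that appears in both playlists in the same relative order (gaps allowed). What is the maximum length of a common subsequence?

7

Pick Drift [6,1], then Static [7,2], then Static [8,3], then Static [9,5], then Drift [10,9], then Static [11,10], then Storm [12,11]; all 7 songs appear in both, in order. The LCS DP gives dp[12][11] = 7, so this is optimal.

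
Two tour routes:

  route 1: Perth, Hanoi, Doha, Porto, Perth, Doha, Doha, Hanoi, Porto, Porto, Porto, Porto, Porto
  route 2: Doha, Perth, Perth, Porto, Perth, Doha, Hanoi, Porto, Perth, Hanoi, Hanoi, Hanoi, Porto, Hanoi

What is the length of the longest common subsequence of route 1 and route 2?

7

Pick Perth [1,3] → Porto [4,4] → Perth [5,5] → Doha [7,6] → Hanoi [8,7] → Porto [9,8] → Porto [10,13]; all 7 stops appear in both, in order, and the DP table's final entry dp[13][14] is also 7, so no common subsequence is longer.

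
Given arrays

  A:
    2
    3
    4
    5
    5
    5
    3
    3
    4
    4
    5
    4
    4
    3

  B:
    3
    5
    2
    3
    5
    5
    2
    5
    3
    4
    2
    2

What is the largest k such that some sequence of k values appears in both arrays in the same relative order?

Taking 2 [1,3], then 3 [2,4], then 5 [4,5], then 5 [5,6], then 5 [6,8], then 3 [8,9], then 4 [9,10] gives a common subsequence of length 7. dp[14][12] = 7 confirms this is the maximum.

7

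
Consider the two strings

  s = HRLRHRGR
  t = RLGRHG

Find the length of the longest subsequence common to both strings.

Match R (s #2, t #1) → L (s #3, t #2) → R (s #4, t #4) → H (s #5, t #5) → G (s #7, t #6) — 5 characters in the same relative order in both. Since dp[8][6] = 5, nothing longer is possible.

5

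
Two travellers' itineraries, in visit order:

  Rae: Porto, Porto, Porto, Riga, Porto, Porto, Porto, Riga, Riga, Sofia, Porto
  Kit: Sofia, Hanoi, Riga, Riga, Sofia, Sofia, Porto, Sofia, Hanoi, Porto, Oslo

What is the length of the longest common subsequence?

4

Pick Riga (Rae #4, Kit #4), then Porto (Rae #7, Kit #7), then Sofia (Rae #10, Kit #8), then Porto (Rae #11, Kit #10); all 4 stops appear in both, in order, and the DP table's final entry dp[11][11] is also 4, so no common subsequence is longer.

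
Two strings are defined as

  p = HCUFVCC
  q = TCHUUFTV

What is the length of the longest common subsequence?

One common subsequence of length 4: H at p[1]=q[3]; then U at p[3]=q[5]; then F at p[4]=q[6]; then V at p[5]=q[8]. Since dp[7][8] = 4, nothing longer is possible.

4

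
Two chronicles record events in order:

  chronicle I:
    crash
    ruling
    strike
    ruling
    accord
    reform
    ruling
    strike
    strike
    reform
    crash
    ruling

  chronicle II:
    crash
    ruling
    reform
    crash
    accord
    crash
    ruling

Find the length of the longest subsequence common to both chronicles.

Taking crash (chronicle I #1, chronicle II #1), then ruling (chronicle I #2, chronicle II #2), then accord (chronicle I #5, chronicle II #5), then crash (chronicle I #11, chronicle II #6), then ruling (chronicle I #12, chronicle II #7) gives a common subsequence of length 5. The LCS DP gives dp[12][7] = 5, so this is optimal.

5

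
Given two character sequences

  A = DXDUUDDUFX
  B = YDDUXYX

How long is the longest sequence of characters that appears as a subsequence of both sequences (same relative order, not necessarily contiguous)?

One common subsequence of length 4: D (A #1, B #2) → D (A #3, B #3) → U (A #4, B #4) → X (A #10, B #7). dp[10][7] = 4 confirms this is the maximum.

4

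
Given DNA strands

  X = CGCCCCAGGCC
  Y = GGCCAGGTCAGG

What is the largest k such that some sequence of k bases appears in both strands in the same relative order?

Let dp[i][j] be the LCS length of the first i bases of X and the first j bases of Y. dp[i][j] = dp[i-1][j-1]+1 when the i-th and j-th bases match, else max(dp[i-1][j], dp[i][j-1]).
    ·  G  G  C  C  A  G  G  T  C  A  G  G
 ·  0  0  0  0  0  0  0  0  0  0  0  0  0
 C  0  0  0  1  1  1  1  1  1  1  1  1  1
 G  0  1  1  1  1  1  2  2  2  2  2  2  2
 C  0  1  1  2  2  2  2  2  2  3  3  3  3
 C  0  1  1  2  3  3  3  3  3  3  3  3  3
 C  0  1  1  2  3  3  3  3  3  4  4  4  4
 C  0  1  1  2  3  3  3  3  3  4  4  4  4
 A  0  1  1  2  3  4  4  4  4  4  5  5  5
 G  0  1  2  2  3  4  5  5  5  5  5  6  6
 G  0  1  2  2  3  4  5  6  6  6  6  6  7
 C  0  1  2  3  3  4  5  6  6  7  7  7  7
 C  0  1  2  3  4  4  5  6  6  7  7  7  7
dp[11][12] = 7. One LCS (by backtracking along matches): GCCCAGG.

7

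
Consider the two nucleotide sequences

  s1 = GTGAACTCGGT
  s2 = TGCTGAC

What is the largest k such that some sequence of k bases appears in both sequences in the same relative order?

Match G at s1[1]=s2[2], T at s1[2]=s2[4], G at s1[3]=s2[5], A at s1[5]=s2[6], C at s1[8]=s2[7] — 5 bases in the same relative order in both. Since dp[11][7] = 5, nothing longer is possible.

5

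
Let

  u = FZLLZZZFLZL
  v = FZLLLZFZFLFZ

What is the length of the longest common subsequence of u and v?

9

Match F at u[1]=v[1], then Z at u[2]=v[2], then L at u[3]=v[4], then L at u[4]=v[5], then Z at u[5]=v[6], then Z at u[7]=v[8], then F at u[8]=v[9], then L at u[9]=v[10], then Z at u[10]=v[12] — 9 characters in the same relative order in both. The LCS DP gives dp[11][12] = 9, so this is optimal.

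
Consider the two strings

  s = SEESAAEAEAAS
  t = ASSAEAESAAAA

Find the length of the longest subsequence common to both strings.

One common subsequence of length 8: S (s #1, t #3), then E (s #2, t #5), then E (s #3, t #7), then S (s #4, t #8), then A (s #6, t #9), then A (s #8, t #10), then A (s #10, t #11), then A (s #11, t #12). The LCS DP gives dp[12][12] = 8, so this is optimal.

8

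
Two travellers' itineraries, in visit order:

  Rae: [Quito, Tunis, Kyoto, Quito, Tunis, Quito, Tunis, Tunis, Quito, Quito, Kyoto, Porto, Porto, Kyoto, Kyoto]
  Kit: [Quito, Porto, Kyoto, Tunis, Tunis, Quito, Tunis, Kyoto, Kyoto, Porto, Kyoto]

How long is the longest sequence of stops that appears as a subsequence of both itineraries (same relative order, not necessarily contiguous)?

8

Match Quito (Rae #1, Kit #1); then Tunis (Rae #2, Kit #4); then Tunis (Rae #5, Kit #5); then Quito (Rae #6, Kit #6); then Tunis (Rae #7, Kit #7); then Kyoto (Rae #11, Kit #9); then Porto (Rae #13, Kit #10); then Kyoto (Rae #15, Kit #11) — 8 stops in the same relative order in both, and the DP table's final entry dp[15][11] is also 8, so no common subsequence is longer.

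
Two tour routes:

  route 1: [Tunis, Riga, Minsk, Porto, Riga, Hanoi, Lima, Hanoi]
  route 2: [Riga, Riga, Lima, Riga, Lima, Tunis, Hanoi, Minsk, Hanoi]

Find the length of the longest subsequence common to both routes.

Pick Riga at route 1[2]=route 2[2], then Riga at route 1[5]=route 2[4], then Hanoi at route 1[6]=route 2[7], then Hanoi at route 1[8]=route 2[9]; all 4 stops appear in both, in order, and the DP table's final entry dp[8][9] is also 4, so no common subsequence is longer.

4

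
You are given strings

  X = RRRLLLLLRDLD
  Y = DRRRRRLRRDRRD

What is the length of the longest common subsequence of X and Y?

Taking R at X[1]=Y[4], then R at X[2]=Y[5], then R at X[3]=Y[6], then L at X[4]=Y[7], then R at X[9]=Y[9], then D at X[10]=Y[10], then D at X[12]=Y[13] gives a common subsequence of length 7, and the DP table's final entry dp[12][13] is also 7, so no common subsequence is longer.

7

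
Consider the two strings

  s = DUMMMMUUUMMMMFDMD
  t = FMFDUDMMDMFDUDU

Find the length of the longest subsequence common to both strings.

One common subsequence of length 8: D at s[1]=t[4], U at s[2]=t[5], M at s[3]=t[7], M at s[4]=t[8], M at s[13]=t[10], F at s[14]=t[11], D at s[15]=t[12], D at s[17]=t[14]. The LCS DP gives dp[17][15] = 8, so this is optimal.

8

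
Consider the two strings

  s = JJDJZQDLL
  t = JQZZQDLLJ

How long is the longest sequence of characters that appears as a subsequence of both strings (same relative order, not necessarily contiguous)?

6

Let dp[i][j] be the LCS length of the first i characters of s and the first j characters of t. dp[i][j] = dp[i-1][j-1]+1 when the i-th and j-th characters match, else max(dp[i-1][j], dp[i][j-1]).
    ·  J  Q  Z  Z  Q  D  L  L  J
 ·  0  0  0  0  0  0  0  0  0  0
 J  0  1  1  1  1  1  1  1  1  1
 J  0  1  1  1  1  1  1  1  1  2
 D  0  1  1  1  1  1  2  2  2  2
 J  0  1  1  1  1  1  2  2  2  3
 Z  0  1  1  2  2  2  2  2  2  3
 Q  0  1  2  2  2  3  3  3  3  3
 D  0  1  2  2  2  3  4  4  4  4
 L  0  1  2  2  2  3  4  5  5  5
 L  0  1  2  2  2  3  4  5  6  6
dp[9][9] = 6. One LCS (by backtracking along matches): JZQDLL.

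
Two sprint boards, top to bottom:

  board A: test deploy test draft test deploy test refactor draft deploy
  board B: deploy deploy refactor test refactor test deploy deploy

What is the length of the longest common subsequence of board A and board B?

5

Pick deploy [2,2]; then test [3,4]; then test [5,6]; then deploy [6,7]; then deploy [10,8]; all 5 tasks appear in both, in order, and the DP table's final entry dp[10][8] is also 5, so no common subsequence is longer.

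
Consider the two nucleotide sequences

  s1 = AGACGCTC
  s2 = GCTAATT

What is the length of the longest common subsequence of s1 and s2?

3

Taking A [1,4], then A [3,5], then T [7,7] gives a common subsequence of length 3, and the DP table's final entry dp[8][7] is also 3, so no common subsequence is longer.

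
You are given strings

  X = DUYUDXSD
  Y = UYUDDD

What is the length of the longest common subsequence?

Match U [2,1], Y [3,2], U [4,3], D [5,5], D [8,6] — 5 characters in the same relative order in both. The LCS DP gives dp[8][6] = 5, so this is optimal.

5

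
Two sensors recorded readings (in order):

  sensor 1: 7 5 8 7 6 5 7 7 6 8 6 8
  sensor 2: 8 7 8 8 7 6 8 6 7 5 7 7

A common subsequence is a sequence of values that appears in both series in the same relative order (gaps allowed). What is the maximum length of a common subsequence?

7

Taking 7 [1,2], 8 [3,4], 7 [4,5], 6 [5,8], 5 [6,10], 7 [7,11], 7 [8,12] gives a common subsequence of length 7, and the DP table's final entry dp[12][12] is also 7, so no common subsequence is longer.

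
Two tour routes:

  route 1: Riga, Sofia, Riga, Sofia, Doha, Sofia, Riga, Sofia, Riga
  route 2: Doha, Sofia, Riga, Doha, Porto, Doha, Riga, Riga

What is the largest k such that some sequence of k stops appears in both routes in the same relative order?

Pick Sofia [2,2], then Riga [3,3], then Doha [5,6], then Riga [7,7], then Riga [9,8]; all 5 stops appear in both, in order. The LCS DP gives dp[9][8] = 5, so this is optimal.

5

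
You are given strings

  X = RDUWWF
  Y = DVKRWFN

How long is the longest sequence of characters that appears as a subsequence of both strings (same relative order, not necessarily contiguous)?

3

Let dp[i][j] be the LCS length of the first i characters of X and the first j characters of Y. dp[i][j] = dp[i-1][j-1]+1 when the i-th and j-th characters match, else max(dp[i-1][j], dp[i][j-1]).
    ·  D  V  K  R  W  F  N
 ·  0  0  0  0  0  0  0  0
 R  0  0  0  0  1  1  1  1
 D  0  1  1  1  1  1  1  1
 U  0  1  1  1  1  1  1  1
 W  0  1  1  1  1  2  2  2
 W  0  1  1  1  1  2  2  2
 F  0  1  1  1  1  2  3  3
dp[6][7] = 3. One LCS (by backtracking along matches): RWF.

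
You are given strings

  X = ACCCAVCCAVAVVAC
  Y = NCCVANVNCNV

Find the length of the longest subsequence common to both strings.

6

One common subsequence of length 6: C [2,2], C [3,3], A [5,5], V [6,7], C [7,9], V [13,11], and the DP table's final entry dp[15][11] is also 6, so no common subsequence is longer.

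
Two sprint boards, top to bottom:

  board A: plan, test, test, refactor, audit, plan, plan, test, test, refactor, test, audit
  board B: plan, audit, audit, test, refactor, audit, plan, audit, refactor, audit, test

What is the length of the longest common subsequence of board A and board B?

Taking plan (board A #1, board B #1), then test (board A #3, board B #4), then refactor (board A #4, board B #5), then audit (board A #5, board B #6), then plan (board A #6, board B #7), then refactor (board A #10, board B #9), then test (board A #11, board B #11) gives a common subsequence of length 7. dp[12][11] = 7 confirms this is the maximum.

7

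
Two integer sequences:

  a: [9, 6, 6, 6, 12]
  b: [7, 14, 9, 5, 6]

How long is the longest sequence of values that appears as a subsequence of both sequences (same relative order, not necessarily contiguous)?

2

Let dp[i][j] be the LCS length of the first i values of a and the first j values of b. dp[i][j] = dp[i-1][j-1]+1 when the i-th and j-th values match, else max(dp[i-1][j], dp[i][j-1]).
    ·  7 14  9  5  6
 ·  0  0  0  0  0  0
 9  0  0  0  1  1  1
 6  0  0  0  1  1  2
 6  0  0  0  1  1  2
 6  0  0  0  1  1  2
12  0  0  0  1  1  2
dp[5][5] = 2. One LCS (by backtracking along matches): 9, 6.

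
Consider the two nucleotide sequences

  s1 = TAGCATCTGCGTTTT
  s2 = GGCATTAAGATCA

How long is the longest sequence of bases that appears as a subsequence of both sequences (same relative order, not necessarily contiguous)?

Pick G at s1[3]=s2[2]; then C at s1[4]=s2[3]; then A at s1[5]=s2[4]; then T at s1[6]=s2[5]; then T at s1[8]=s2[6]; then G at s1[9]=s2[9]; then C at s1[10]=s2[12]; all 7 bases appear in both, in order. The LCS DP gives dp[15][13] = 7, so this is optimal.

7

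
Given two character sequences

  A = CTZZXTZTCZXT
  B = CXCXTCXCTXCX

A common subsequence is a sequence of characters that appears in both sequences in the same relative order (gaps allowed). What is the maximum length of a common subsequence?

Pick C [1,3]; then T [2,5]; then X [5,7]; then T [6,9]; then C [9,11]; then X [11,12]; all 6 characters appear in both, in order. dp[12][12] = 6 confirms this is the maximum.

6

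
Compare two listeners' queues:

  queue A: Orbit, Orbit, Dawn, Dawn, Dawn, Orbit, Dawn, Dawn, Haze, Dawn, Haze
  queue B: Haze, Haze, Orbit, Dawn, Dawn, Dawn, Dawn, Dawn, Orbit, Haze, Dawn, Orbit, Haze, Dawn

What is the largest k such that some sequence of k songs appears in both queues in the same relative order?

Match Orbit [2,3], then Dawn [3,4], then Dawn [4,5], then Dawn [5,6], then Dawn [7,7], then Dawn [8,8], then Haze [9,10], then Dawn [10,11], then Haze [11,13] — 9 songs in the same relative order in both. dp[11][14] = 9 confirms this is the maximum.

9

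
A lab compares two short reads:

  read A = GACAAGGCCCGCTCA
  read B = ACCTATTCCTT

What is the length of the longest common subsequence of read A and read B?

6

Pick A [2,1]; then C [3,3]; then A [4,5]; then C [8,8]; then C [9,9]; then T [13,11]; all 6 bases appear in both, in order. Since dp[15][11] = 6, nothing longer is possible.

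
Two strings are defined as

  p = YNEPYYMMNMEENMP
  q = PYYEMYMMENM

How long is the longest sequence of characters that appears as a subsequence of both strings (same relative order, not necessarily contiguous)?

One common subsequence of length 9: P [4,1]; then Y [5,2]; then Y [6,3]; then M [7,5]; then M [8,7]; then M [10,8]; then E [12,9]; then N [13,10]; then M [14,11], and the DP table's final entry dp[15][11] is also 9, so no common subsequence is longer.

9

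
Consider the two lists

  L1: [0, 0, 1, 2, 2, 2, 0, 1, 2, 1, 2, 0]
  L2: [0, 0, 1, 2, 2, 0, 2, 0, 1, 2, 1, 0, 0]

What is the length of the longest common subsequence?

Match 0 [1,1], 0 [2,2], 1 [3,3], 2 [4,4], 2 [5,5], 2 [6,7], 0 [7,8], 1 [8,9], 2 [9,10], 1 [10,11], 0 [12,13] — 11 values in the same relative order in both. Since dp[12][13] = 11, nothing longer is possible.

11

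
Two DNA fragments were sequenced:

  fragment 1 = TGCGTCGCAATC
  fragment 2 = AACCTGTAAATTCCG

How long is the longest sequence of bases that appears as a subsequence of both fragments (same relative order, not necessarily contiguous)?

7

Pick T [1,5]; then G [4,6]; then T [5,7]; then A [9,9]; then A [10,10]; then T [11,12]; then C [12,14]; all 7 bases appear in both, in order. The LCS DP gives dp[12][15] = 7, so this is optimal.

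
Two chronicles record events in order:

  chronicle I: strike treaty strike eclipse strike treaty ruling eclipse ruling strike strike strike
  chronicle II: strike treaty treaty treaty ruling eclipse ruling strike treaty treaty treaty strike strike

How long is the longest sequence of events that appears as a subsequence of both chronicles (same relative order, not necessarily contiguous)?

One common subsequence of length 9: strike [1,1], then treaty [2,3], then treaty [6,4], then ruling [7,5], then eclipse [8,6], then ruling [9,7], then strike [10,8], then strike [11,12], then strike [12,13]. dp[12][13] = 9 confirms this is the maximum.

9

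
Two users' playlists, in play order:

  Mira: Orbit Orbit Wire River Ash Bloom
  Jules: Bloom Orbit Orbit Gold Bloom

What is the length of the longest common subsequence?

Taking Orbit (Mira #1, Jules #2), then Orbit (Mira #2, Jules #3), then Bloom (Mira #6, Jules #5) gives a common subsequence of length 3. The LCS DP gives dp[6][5] = 3, so this is optimal.

3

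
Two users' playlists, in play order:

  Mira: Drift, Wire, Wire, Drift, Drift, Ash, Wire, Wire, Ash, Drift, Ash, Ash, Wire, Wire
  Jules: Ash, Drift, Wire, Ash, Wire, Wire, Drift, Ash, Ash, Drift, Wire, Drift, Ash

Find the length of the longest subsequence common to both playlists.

9

Pick Drift [1,2] → Wire [3,3] → Ash [6,4] → Wire [7,5] → Wire [8,6] → Drift [10,7] → Ash [11,8] → Ash [12,9] → Wire [13,11]; all 9 songs appear in both, in order, and the DP table's final entry dp[14][13] is also 9, so no common subsequence is longer.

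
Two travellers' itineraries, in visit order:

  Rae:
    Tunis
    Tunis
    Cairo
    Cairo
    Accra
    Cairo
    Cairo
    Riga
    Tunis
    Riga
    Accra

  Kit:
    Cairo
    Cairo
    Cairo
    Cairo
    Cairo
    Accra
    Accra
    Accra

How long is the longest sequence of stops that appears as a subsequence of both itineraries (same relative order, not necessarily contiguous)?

5

Pick Cairo (Rae #3, Kit #2) → Cairo (Rae #4, Kit #3) → Cairo (Rae #6, Kit #4) → Cairo (Rae #7, Kit #5) → Accra (Rae #11, Kit #8); all 5 stops appear in both, in order. Since dp[11][8] = 5, nothing longer is possible.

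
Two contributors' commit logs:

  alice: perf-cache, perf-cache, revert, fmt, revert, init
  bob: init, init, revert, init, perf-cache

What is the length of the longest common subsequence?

Match revert (alice #5, bob #3) → init (alice #6, bob #4) — 2 commits in the same relative order in both. The LCS DP gives dp[6][5] = 2, so this is optimal.

2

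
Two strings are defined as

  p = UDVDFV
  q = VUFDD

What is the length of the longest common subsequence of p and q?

3

Let dp[i][j] be the LCS length of the first i characters of p and the first j characters of q. dp[i][j] = dp[i-1][j-1]+1 when the i-th and j-th characters match, else max(dp[i-1][j], dp[i][j-1]).
    ·  V  U  F  D  D
 ·  0  0  0  0  0  0
 U  0  0  1  1  1  1
 D  0  0  1  1  2  2
 V  0  1  1  1  2  2
 D  0  1  1  1  2  3
 F  0  1  1  2  2  3
 V  0  1  1  2  2  3
dp[6][5] = 3. One LCS (by backtracking along matches): UDD.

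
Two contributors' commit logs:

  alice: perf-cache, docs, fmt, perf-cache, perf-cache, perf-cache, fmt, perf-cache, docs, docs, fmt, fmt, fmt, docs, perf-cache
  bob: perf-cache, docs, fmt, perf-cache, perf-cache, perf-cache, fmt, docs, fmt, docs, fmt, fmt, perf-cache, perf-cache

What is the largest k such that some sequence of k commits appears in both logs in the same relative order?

12

Pick perf-cache (alice #1, bob #1); then docs (alice #2, bob #2); then fmt (alice #3, bob #3); then perf-cache (alice #4, bob #4); then perf-cache (alice #5, bob #5); then perf-cache (alice #6, bob #6); then fmt (alice #7, bob #7); then docs (alice #9, bob #8); then docs (alice #10, bob #10); then fmt (alice #11, bob #11); then fmt (alice #12, bob #12); then perf-cache (alice #15, bob #14); all 12 commits appear in both, in order, and the DP table's final entry dp[15][14] is also 12, so no common subsequence is longer.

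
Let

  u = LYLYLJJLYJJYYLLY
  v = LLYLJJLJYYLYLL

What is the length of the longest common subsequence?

12

Taking L at u[1]=v[1], L at u[3]=v[2], Y at u[4]=v[3], L at u[5]=v[4], J at u[6]=v[5], J at u[7]=v[6], L at u[8]=v[7], Y at u[9]=v[9], Y at u[12]=v[10], Y at u[13]=v[12], L at u[14]=v[13], L at u[15]=v[14] gives a common subsequence of length 12, and the DP table's final entry dp[16][14] is also 12, so no common subsequence is longer.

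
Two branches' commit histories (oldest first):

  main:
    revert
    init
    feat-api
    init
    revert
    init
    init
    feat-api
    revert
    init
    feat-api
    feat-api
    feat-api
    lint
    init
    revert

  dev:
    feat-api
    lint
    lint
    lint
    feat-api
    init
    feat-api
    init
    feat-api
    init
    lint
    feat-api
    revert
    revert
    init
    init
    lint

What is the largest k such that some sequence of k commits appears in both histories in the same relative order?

Match init [2,6], then feat-api [3,7], then init [4,8], then init [6,10], then feat-api [8,12], then revert [9,14], then init [10,16], then lint [14,17] — 8 commits in the same relative order in both. dp[16][17] = 8 confirms this is the maximum.

8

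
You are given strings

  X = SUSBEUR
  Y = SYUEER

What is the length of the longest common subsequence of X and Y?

4

Let dp[i][j] be the LCS length of the first i characters of X and the first j characters of Y. dp[i][j] = dp[i-1][j-1]+1 when the i-th and j-th characters match, else max(dp[i-1][j], dp[i][j-1]).
    ·  S  Y  U  E  E  R
 ·  0  0  0  0  0  0  0
 S  0  1  1  1  1  1  1
 U  0  1  1  2  2  2  2
 S  0  1  1  2  2  2  2
 B  0  1  1  2  2  2  2
 E  0  1  1  2  3  3  3
 U  0  1  1  2  3  3  3
 R  0  1  1  2  3  3  4
dp[7][6] = 4. One LCS (by backtracking along matches): SUER.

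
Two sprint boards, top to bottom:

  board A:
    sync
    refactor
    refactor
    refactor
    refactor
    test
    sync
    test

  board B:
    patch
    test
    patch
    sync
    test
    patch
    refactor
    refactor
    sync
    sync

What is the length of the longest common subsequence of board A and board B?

Taking sync (board A #1, board B #4), refactor (board A #2, board B #7), refactor (board A #3, board B #8), sync (board A #7, board B #10) gives a common subsequence of length 4. Since dp[8][10] = 4, nothing longer is possible.

4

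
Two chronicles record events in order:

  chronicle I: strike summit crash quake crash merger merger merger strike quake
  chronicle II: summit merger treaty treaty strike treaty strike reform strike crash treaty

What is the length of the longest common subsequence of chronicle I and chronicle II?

Match summit at chronicle I[2]=chronicle II[1] → merger at chronicle I[6]=chronicle II[2] → strike at chronicle I[9]=chronicle II[9] — 3 events in the same relative order in both. The LCS DP gives dp[10][11] = 3, so this is optimal.

3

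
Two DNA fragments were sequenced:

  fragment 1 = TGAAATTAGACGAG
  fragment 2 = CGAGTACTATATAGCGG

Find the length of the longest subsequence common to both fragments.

11

Pick G at fragment 1[2]=fragment 2[2], then A at fragment 1[3]=fragment 2[3], then A at fragment 1[4]=fragment 2[6], then A at fragment 1[5]=fragment 2[9], then T at fragment 1[6]=fragment 2[10], then T at fragment 1[7]=fragment 2[12], then A at fragment 1[8]=fragment 2[13], then G at fragment 1[9]=fragment 2[14], then C at fragment 1[11]=fragment 2[15], then G at fragment 1[12]=fragment 2[16], then G at fragment 1[14]=fragment 2[17]; all 11 bases appear in both, in order. dp[14][17] = 11 confirms this is the maximum.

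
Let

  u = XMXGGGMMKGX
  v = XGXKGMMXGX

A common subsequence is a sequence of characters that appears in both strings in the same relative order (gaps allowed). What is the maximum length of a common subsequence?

7

One common subsequence of length 7: X (u #1, v #1) → X (u #3, v #3) → G (u #6, v #5) → M (u #7, v #6) → M (u #8, v #7) → G (u #10, v #9) → X (u #11, v #10). dp[11][10] = 7 confirms this is the maximum.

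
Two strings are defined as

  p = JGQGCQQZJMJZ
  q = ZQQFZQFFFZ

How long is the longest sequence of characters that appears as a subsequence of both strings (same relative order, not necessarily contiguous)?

4

One common subsequence of length 4: Q [3,2], then Q [6,3], then Q [7,6], then Z [12,10]. Since dp[12][10] = 4, nothing longer is possible.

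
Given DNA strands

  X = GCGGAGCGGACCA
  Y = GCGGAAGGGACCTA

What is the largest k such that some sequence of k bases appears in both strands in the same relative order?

Pick G [1,1], then C [2,2], then G [3,3], then G [4,4], then A [5,6], then G [6,7], then G [8,8], then G [9,9], then A [10,10], then C [11,11], then C [12,12], then A [13,14]; all 12 bases appear in both, in order. dp[13][14] = 12 confirms this is the maximum.

12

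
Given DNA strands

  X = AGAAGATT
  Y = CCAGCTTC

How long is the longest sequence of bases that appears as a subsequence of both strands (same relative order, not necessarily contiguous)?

4

Match A at X[1]=Y[3] → G at X[2]=Y[4] → T at X[7]=Y[6] → T at X[8]=Y[7] — 4 bases in the same relative order in both. The LCS DP gives dp[8][8] = 4, so this is optimal.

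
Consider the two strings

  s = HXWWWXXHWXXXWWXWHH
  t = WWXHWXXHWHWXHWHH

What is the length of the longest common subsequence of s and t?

13

One common subsequence of length 13: W (s #4, t #1), W (s #5, t #2), X (s #7, t #3), H (s #8, t #4), W (s #9, t #5), X (s #10, t #6), X (s #11, t #7), W (s #13, t #9), W (s #14, t #11), X (s #15, t #12), W (s #16, t #14), H (s #17, t #15), H (s #18, t #16). Since dp[18][16] = 13, nothing longer is possible.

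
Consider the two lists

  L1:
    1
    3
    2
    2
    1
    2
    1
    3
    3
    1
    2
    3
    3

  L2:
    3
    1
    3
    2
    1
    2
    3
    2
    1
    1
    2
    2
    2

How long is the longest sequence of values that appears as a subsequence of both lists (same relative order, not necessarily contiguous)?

8

Match 1 (L1 #1, L2 #2), then 3 (L1 #2, L2 #3), then 2 (L1 #3, L2 #4), then 2 (L1 #4, L2 #6), then 2 (L1 #6, L2 #8), then 1 (L1 #7, L2 #9), then 1 (L1 #10, L2 #10), then 2 (L1 #11, L2 #13) — 8 values in the same relative order in both. The LCS DP gives dp[13][13] = 8, so this is optimal.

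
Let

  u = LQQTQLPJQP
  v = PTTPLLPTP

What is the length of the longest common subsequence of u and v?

Let dp[i][j] be the LCS length of the first i characters of u and the first j characters of v. dp[i][j] = dp[i-1][j-1]+1 when the i-th and j-th characters match, else max(dp[i-1][j], dp[i][j-1]).
    ·  P  T  T  P  L  L  P  T  P
 ·  0  0  0  0  0  0  0  0  0  0
 L  0  0  0  0  0  1  1  1  1  1
 Q  0  0  0  0  0  1  1  1  1  1
 Q  0  0  0  0  0  1  1  1  1  1
 T  0  0  1  1  1  1  1  1  2  2
 Q  0  0  1  1  1  1  1  1  2  2
 L  0  0  1  1  1  2  2  2  2  2
 P  0  1  1  1  2  2  2  3  3  3
 J  0  1  1  1  2  2  2  3  3  3
 Q  0  1  1  1  2  2  2  3  3  3
 P  0  1  1  1  2  2  2  3  3  4
dp[10][9] = 4. One LCS (by backtracking along matches): LLPP.

4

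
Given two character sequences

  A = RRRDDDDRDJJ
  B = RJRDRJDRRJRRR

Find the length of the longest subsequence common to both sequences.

Let dp[i][j] be the LCS length of the first i characters of A and the first j characters of B. dp[i][j] = dp[i-1][j-1]+1 when the i-th and j-th characters match, else max(dp[i-1][j], dp[i][j-1]).
    ·  R  J  R  D  R  J  D  R  R  J  R  R  R
 ·  0  0  0  0  0  0  0  0  0  0  0  0  0  0
 R  0  1  1  1  1  1  1  1  1  1  1  1  1  1
 R  0  1  1  2  2  2  2  2  2  2  2  2  2  2
 R  0  1  1  2  2  3  3  3  3  3  3  3  3  3
 D  0  1  1  2  3  3  3  4  4  4  4  4  4  4
 D  0  1  1  2  3  3  3  4  4  4  4  4  4  4
 D  0  1  1  2  3  3  3  4  4  4  4  4  4  4
 D  0  1  1  2  3  3  3  4  4  4  4  4  4  4
 R  0  1  1  2  3  4  4  4  5  5  5  5  5  5
 D  0  1  1  2  3  4  4  5  5  5  5  5  5  5
 J  0  1  2  2  3  4  5  5  5  5  6  6  6  6
 J  0  1  2  2  3  4  5  5  5  5  6  6  6  6
dp[11][13] = 6. One LCS (by backtracking along matches): RRRDRJ.

6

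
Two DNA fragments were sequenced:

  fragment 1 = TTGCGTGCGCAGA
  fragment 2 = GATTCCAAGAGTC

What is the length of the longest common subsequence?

7

Pick T (fragment 1 #1, fragment 2 #3), T (fragment 1 #2, fragment 2 #4), C (fragment 1 #4, fragment 2 #5), C (fragment 1 #8, fragment 2 #6), G (fragment 1 #9, fragment 2 #9), A (fragment 1 #11, fragment 2 #10), G (fragment 1 #12, fragment 2 #11); all 7 bases appear in both, in order. dp[13][13] = 7 confirms this is the maximum.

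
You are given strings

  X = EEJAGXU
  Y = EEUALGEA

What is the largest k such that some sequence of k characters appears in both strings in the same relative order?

Let dp[i][j] be the LCS length of the first i characters of X and the first j characters of Y. dp[i][j] = dp[i-1][j-1]+1 when the i-th and j-th characters match, else max(dp[i-1][j], dp[i][j-1]).
    ·  E  E  U  A  L  G  E  A
 ·  0  0  0  0  0  0  0  0  0
 E  0  1  1  1  1  1  1  1  1
 E  0  1  2  2  2  2  2  2  2
 J  0  1  2  2  2  2  2  2  2
 A  0  1  2  2  3  3  3  3  3
 G  0  1  2  2  3  3  4  4  4
 X  0  1  2  2  3  3  4  4  4
 U  0  1  2  3  3  3  4  4  4
dp[7][8] = 4. One LCS (by backtracking along matches): EEAG.

4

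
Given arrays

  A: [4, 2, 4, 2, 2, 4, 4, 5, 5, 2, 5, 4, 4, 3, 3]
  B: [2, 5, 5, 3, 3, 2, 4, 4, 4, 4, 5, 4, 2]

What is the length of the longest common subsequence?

6

One common subsequence of length 6: 4 [1,7], then 4 [3,8], then 4 [6,9], then 4 [7,10], then 5 [8,11], then 2 [10,13]. Since dp[15][13] = 6, nothing longer is possible.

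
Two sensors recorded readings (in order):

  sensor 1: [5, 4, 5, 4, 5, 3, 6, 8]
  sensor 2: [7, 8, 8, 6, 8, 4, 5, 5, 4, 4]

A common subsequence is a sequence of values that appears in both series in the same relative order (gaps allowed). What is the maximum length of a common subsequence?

3

Pick 5 [1,8], 4 [2,9], 4 [4,10]; all 3 values appear in both, in order. dp[8][10] = 3 confirms this is the maximum.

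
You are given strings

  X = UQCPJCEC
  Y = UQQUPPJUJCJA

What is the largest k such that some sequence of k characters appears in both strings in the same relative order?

Let dp[i][j] be the LCS length of the first i characters of X and the first j characters of Y. dp[i][j] = dp[i-1][j-1]+1 when the i-th and j-th characters match, else max(dp[i-1][j], dp[i][j-1]).
    ·  U  Q  Q  U  P  P  J  U  J  C  J  A
 ·  0  0  0  0  0  0  0  0  0  0  0  0  0
 U  0  1  1  1  1  1  1  1  1  1  1  1  1
 Q  0  1  2  2  2  2  2  2  2  2  2  2  2
 C  0  1  2  2  2  2  2  2  2  2  3  3  3
 P  0  1  2  2  2  3  3  3  3  3  3  3  3
 J  0  1  2  2  2  3  3  4  4  4  4  4  4
 C  0  1  2  2  2  3  3  4  4  4  5  5  5
 E  0  1  2  2  2  3  3  4  4  4  5  5  5
 C  0  1  2  2  2  3  3  4  4  4  5  5  5
dp[8][12] = 5. One LCS (by backtracking along matches): UQPJC.

5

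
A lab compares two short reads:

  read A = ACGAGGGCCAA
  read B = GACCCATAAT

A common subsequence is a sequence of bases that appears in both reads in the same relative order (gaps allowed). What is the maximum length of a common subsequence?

One common subsequence of length 6: A at read A[1]=read B[2]; then C at read A[2]=read B[3]; then C at read A[8]=read B[4]; then C at read A[9]=read B[5]; then A at read A[10]=read B[8]; then A at read A[11]=read B[9]. Since dp[11][10] = 6, nothing longer is possible.

6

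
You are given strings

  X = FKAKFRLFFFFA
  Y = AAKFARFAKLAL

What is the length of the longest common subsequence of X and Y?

6

Let dp[i][j] be the LCS length of the first i characters of X and the first j characters of Y. dp[i][j] = dp[i-1][j-1]+1 when the i-th and j-th characters match, else max(dp[i-1][j], dp[i][j-1]).
    ·  A  A  K  F  A  R  F  A  K  L  A  L
 ·  0  0  0  0  0  0  0  0  0  0  0  0  0
 F  0  0  0  0  1  1  1  1  1  1  1  1  1
 K  0  0  0  1  1  1  1  1  1  2  2  2  2
 A  0  1  1  1  1  2  2  2  2  2  2  3  3
 K  0  1  1  2  2  2  2  2  2  3  3  3  3
 F  0  1  1  2  3  3  3  3  3  3  3  3  3
 R  0  1  1  2  3  3  4  4  4  4  4  4  4
 L  0  1  1  2  3  3  4  4  4  4  5  5  5
 F  0  1  1  2  3  3  4  5  5  5  5  5  5
 F  0  1  1  2  3  3  4  5  5  5  5  5  5
 F  0  1  1  2  3  3  4  5  5  5  5  5  5
 F  0  1  1  2  3  3  4  5  5  5  5  5  5
 A  0  1  2  2  3  4  4  5  6  6  6  6  6
dp[12][12] = 6. One LCS (by backtracking along matches): AKFRLA.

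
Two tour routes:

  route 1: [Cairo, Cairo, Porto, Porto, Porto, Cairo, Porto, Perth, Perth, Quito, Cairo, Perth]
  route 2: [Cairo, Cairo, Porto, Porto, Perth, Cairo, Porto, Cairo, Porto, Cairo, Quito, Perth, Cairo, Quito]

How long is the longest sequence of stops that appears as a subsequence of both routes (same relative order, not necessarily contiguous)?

9

Match Cairo (route 1 #1, route 2 #1); then Cairo (route 1 #2, route 2 #2); then Porto (route 1 #3, route 2 #3); then Porto (route 1 #4, route 2 #4); then Porto (route 1 #5, route 2 #7); then Cairo (route 1 #6, route 2 #8); then Porto (route 1 #7, route 2 #9); then Perth (route 1 #8, route 2 #12); then Quito (route 1 #10, route 2 #14) — 9 stops in the same relative order in both. The LCS DP gives dp[12][14] = 9, so this is optimal.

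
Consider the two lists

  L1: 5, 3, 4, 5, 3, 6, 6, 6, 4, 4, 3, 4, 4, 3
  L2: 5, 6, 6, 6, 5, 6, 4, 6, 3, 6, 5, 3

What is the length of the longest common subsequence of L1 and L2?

7

Match 5 at L1[1]=L2[1], 6 at L1[6]=L2[3], 6 at L1[7]=L2[4], 6 at L1[8]=L2[6], 4 at L1[9]=L2[7], 3 at L1[11]=L2[9], 3 at L1[14]=L2[12] — 7 values in the same relative order in both. dp[14][12] = 7 confirms this is the maximum.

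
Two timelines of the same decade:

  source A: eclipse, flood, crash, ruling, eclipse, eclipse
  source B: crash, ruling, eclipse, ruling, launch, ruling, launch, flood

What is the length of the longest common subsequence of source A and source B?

3

Match crash (source A #3, source B #1), then ruling (source A #4, source B #2), then eclipse (source A #5, source B #3) — 3 events in the same relative order in both. The LCS DP gives dp[6][8] = 3, so this is optimal.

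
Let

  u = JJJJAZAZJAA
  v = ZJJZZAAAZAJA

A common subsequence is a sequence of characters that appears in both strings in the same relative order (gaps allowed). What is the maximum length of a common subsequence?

Taking J [1,2]; then J [2,3]; then A [5,8]; then Z [6,9]; then A [7,10]; then J [9,11]; then A [11,12] gives a common subsequence of length 7. dp[11][12] = 7 confirms this is the maximum.

7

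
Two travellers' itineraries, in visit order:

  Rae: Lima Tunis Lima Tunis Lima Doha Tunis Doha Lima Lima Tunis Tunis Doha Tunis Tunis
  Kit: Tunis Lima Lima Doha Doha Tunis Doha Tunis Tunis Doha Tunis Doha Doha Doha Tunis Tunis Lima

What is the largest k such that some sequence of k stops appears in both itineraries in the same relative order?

One common subsequence of length 11: Tunis [2,1], then Lima [3,2], then Lima [5,3], then Doha [6,5], then Tunis [7,6], then Doha [8,7], then Tunis [11,9], then Tunis [12,11], then Doha [13,14], then Tunis [14,15], then Tunis [15,16], and the DP table's final entry dp[15][17] is also 11, so no common subsequence is longer.

11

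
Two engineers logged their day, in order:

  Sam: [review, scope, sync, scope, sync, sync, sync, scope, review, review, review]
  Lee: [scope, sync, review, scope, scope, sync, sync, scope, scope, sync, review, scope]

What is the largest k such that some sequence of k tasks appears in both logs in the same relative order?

Pick review at Sam[1]=Lee[3] → scope at Sam[2]=Lee[4] → scope at Sam[4]=Lee[5] → sync at Sam[5]=Lee[6] → sync at Sam[6]=Lee[7] → sync at Sam[7]=Lee[10] → scope at Sam[8]=Lee[12]; all 7 tasks appear in both, in order, and the DP table's final entry dp[11][12] is also 7, so no common subsequence is longer.

7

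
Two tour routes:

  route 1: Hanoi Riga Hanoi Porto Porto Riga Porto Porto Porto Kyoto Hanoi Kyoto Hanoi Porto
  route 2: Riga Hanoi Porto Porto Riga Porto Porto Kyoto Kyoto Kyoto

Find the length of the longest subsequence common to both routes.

One common subsequence of length 9: Riga (route 1 #2, route 2 #1), then Hanoi (route 1 #3, route 2 #2), then Porto (route 1 #4, route 2 #3), then Porto (route 1 #5, route 2 #4), then Riga (route 1 #6, route 2 #5), then Porto (route 1 #7, route 2 #6), then Porto (route 1 #8, route 2 #7), then Kyoto (route 1 #10, route 2 #9), then Kyoto (route 1 #12, route 2 #10), and the DP table's final entry dp[14][10] is also 9, so no common subsequence is longer.

9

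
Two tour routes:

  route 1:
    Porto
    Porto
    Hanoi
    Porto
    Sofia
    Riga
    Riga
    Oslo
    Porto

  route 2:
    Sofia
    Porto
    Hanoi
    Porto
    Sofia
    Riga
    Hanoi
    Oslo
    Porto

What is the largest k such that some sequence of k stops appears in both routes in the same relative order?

One common subsequence of length 7: Porto at route 1[2]=route 2[2], then Hanoi at route 1[3]=route 2[3], then Porto at route 1[4]=route 2[4], then Sofia at route 1[5]=route 2[5], then Riga at route 1[6]=route 2[6], then Oslo at route 1[8]=route 2[8], then Porto at route 1[9]=route 2[9]. dp[9][9] = 7 confirms this is the maximum.

7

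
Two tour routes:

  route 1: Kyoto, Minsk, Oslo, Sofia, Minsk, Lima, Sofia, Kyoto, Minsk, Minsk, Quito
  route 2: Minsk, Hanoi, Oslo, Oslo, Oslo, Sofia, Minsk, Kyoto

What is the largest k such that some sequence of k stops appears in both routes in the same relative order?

Match Minsk [2,1] → Oslo [3,5] → Sofia [4,6] → Minsk [5,7] → Kyoto [8,8] — 5 stops in the same relative order in both. The LCS DP gives dp[11][8] = 5, so this is optimal.

5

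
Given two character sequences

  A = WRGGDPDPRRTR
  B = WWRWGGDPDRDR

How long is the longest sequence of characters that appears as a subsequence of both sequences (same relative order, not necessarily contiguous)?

Taking W [1,2]; then R [2,3]; then G [3,5]; then G [4,6]; then D [5,7]; then P [6,8]; then D [7,9]; then R [9,10]; then R [12,12] gives a common subsequence of length 9. Since dp[12][12] = 9, nothing longer is possible.

9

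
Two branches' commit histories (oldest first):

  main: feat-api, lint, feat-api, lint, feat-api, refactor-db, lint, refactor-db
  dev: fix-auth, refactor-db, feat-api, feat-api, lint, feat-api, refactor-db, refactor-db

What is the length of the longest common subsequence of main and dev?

Pick feat-api (main #1, dev #3), feat-api (main #3, dev #4), lint (main #4, dev #5), feat-api (main #5, dev #6), refactor-db (main #6, dev #7), refactor-db (main #8, dev #8); all 6 commits appear in both, in order. The LCS DP gives dp[8][8] = 6, so this is optimal.

6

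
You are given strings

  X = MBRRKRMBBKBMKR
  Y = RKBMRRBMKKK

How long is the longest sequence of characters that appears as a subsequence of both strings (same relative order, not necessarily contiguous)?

Taking M (X #1, Y #4); then R (X #3, Y #5); then R (X #4, Y #6); then K (X #5, Y #9); then K (X #10, Y #10); then K (X #13, Y #11) gives a common subsequence of length 6. Since dp[14][11] = 6, nothing longer is possible.

6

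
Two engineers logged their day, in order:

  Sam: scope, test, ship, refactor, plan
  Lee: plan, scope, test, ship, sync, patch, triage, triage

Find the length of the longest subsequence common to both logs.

3

Match scope (Sam #1, Lee #2), test (Sam #2, Lee #3), ship (Sam #3, Lee #4) — 3 tasks in the same relative order in both. dp[5][8] = 3 confirms this is the maximum.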